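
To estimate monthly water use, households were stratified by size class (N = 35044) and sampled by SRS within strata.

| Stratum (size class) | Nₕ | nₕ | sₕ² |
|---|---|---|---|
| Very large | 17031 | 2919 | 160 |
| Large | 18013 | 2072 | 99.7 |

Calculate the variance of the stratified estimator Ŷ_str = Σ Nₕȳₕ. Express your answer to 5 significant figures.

2.6991 × 10^7

Var(Ŷ_str) = Σₕ Nₕ²(1 − fₕ)sₕ²/nₕ.
Very large: 17031²·(1 − 2919/17031)·160/2919 = 1.3173907 × 10^7.
Large: 18013²·(1 − 2072/18013)·99.7/2072 = 1.3816786 × 10^7.
Sum = 2.6990693 × 10^7.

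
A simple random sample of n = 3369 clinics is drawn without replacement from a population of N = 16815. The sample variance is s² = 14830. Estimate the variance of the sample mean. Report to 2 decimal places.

Under SRS without replacement, Var(ȳ) = (1 − f)·s²/n with f = n/N = 3369/16815 = 0.20035682.
Var(ȳ) = (1 − 0.20035682)·14830/3369 = 0.79964318·4.4018997 = 3.519949.

3.52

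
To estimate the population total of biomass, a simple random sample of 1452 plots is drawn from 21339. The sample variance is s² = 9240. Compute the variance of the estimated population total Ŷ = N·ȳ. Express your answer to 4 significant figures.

2.701 × 10^9

Var(Ŷ) = N²·Var(ȳ) = N²·(1 − n/N)·s²/n.
f = 1452/21339 = 0.06804443; Var(ȳ) = 0.93195557·9240/1452 = 5.9306264.
Var(Ŷ) = 21339² · 5.9306264 = 2.7005281 × 10^9.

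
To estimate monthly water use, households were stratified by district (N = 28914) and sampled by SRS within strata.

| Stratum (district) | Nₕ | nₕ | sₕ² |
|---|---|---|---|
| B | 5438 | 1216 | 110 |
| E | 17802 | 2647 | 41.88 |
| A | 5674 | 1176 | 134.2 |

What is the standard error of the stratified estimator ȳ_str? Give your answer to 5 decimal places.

Var(ȳ_str) = Σₕ Wₕ²(1 − fₕ)sₕ²/nₕ with Wₕ = Nₕ/N, N = 28914.
B: Wₕ = 0.18807498; term = 0.18807498²·(1 − 0.22361162)·110/1216 = 0.002484278.
E: Wₕ = 0.61568790; term = 0.61568790²·(1 − 0.14869116)·41.88/2647 = 0.0051057685.
A: Wₕ = 0.19623712; term = 0.19623712²·(1 − 0.20726119)·134.2/1176 = 0.0034836749.
Sum = 0.011073721.
SE = √(0.011073721) = 0.10523.

0.10523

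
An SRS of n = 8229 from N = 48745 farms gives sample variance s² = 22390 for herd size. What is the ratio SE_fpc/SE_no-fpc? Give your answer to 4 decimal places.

f = n/N = 8229/48745 = 0.16881731.
SE_no-fpc = √(s²/n) = 1.6495045; SE_fpc = √((1−f)s²/n) = 1.5038404.
Ratio = √(1−f) = 0.91169221.

0.9117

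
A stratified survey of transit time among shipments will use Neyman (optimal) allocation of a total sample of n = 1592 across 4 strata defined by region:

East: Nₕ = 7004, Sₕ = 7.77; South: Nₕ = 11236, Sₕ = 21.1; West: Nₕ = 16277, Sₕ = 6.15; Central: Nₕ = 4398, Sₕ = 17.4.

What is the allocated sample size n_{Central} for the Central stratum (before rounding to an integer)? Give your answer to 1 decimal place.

Neyman allocation: nₕ = n·NₕSₕ / Σⱼ NⱼSⱼ.
Σ NⱼSⱼ = 7004·7.77 + 11236·21.1 + 16277·6.15 + 4398·17.4 = 468129.43.
n_{Central} = 1592·4398·17.4 / 468129.43 = 260.2.

260.2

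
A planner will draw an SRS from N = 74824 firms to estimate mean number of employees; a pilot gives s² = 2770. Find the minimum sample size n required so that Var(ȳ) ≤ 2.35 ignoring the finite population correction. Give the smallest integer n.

1179

Without fpc, n₀ = s²/D = 2770/2.35 = 1178.7234.
Rounding up, n = 1179.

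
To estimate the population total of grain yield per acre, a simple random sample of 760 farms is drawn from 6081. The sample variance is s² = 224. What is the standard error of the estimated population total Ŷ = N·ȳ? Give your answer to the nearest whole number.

Var(Ŷ) = N²·Var(ȳ) = N²·(1 − n/N)·s²/n.
f = 760/6081 = 0.12497944; Var(ȳ) = 0.87502056·224/760 = 0.2579008.
Var(Ŷ) = 6081² · 0.2579008 = 9.5368005 × 10^6.
SE(Ŷ) = √(9.5368005 × 10^6) = 3088.

3088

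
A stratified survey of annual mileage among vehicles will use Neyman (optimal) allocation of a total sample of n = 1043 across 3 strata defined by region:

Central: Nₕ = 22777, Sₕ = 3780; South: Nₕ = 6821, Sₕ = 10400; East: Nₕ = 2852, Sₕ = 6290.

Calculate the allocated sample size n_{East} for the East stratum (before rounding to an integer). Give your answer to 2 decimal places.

Neyman allocation: nₕ = n·NₕSₕ / Σⱼ NⱼSⱼ.
Σ NⱼSⱼ = 22777·3780 + 6821·10400 + 2852·6290 = 1.7497454 × 10^8.
n_{East} = 1043·2852·6290 / (1.7497454 × 10^8) = 106.93.

106.93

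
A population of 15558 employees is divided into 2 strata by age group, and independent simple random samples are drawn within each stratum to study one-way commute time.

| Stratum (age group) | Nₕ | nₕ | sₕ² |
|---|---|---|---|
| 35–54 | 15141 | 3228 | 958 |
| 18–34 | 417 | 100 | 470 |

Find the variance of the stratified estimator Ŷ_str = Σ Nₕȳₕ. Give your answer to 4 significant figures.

Var(Ŷ_str) = Σₕ Nₕ²(1 − fₕ)sₕ²/nₕ.
35–54: 15141²·(1 − 3228/15141)·958/3228 = 5.3531287 × 10^7.
18–34: 417²·(1 − 100/417)·470/100 = 621288.3.
Sum = 5.4152575 × 10^7.

5.415 × 10^7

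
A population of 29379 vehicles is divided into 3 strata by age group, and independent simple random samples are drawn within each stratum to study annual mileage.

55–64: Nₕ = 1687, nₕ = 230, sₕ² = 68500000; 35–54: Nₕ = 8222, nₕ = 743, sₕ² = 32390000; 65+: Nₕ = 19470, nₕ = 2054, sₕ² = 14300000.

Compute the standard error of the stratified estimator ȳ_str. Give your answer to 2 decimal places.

Var(ȳ_str) = Σₕ Wₕ²(1 − fₕ)sₕ²/nₕ with Wₕ = Nₕ/N, N = 29379.
55–64: Wₕ = 0.05742197; term = 0.05742197²·(1 − 0.13633669)·68500000/230 = 848.13181.
35–54: Wₕ = 0.27985976; term = 0.27985976²·(1 − 0.09036731)·32390000/743 = 3105.7688.
65+: Wₕ = 0.66271827; term = 0.66271827²·(1 − 0.10549563)·14300000/2054 = 2735.1172.
Sum = 6689.0178.
SE = √(6689.0178) = 81.79.

81.79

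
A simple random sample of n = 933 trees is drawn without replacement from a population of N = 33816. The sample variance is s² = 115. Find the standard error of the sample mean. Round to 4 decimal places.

Under SRS without replacement, Var(ȳ) = (1 − f)·s²/n with f = n/N = 933/33816 = 0.02759049.
Var(ȳ) = (1 − 0.02759049)·115/933 = 0.97240951·0.12325831 = 0.11985755.
SE(ȳ) = √(0.11985755) = 0.3462.

0.3462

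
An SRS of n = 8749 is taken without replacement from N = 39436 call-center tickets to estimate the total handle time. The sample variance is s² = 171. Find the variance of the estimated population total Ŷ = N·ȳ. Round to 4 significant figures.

2.365 × 10^7

Var(Ŷ) = N²·Var(ȳ) = N²·(1 − n/N)·s²/n.
f = 8749/39436 = 0.22185313; Var(ȳ) = 0.77814687·171/8749 = 0.015208951.
Var(Ŷ) = 39436² · 0.015208951 = 2.3652932 × 10^7.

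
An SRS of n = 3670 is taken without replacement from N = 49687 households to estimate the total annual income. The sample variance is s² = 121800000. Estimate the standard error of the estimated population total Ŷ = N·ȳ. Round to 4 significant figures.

Var(Ŷ) = N²·Var(ȳ) = N²·(1 − n/N)·s²/n.
f = 3670/49687 = 0.07386238; Var(ȳ) = 0.92613762·121800000/3670 = 30736.665.
Var(Ŷ) = 49687² · 30736.665 = 7.5882616 × 10^13.
SE(Ŷ) = √(7.5882616 × 10^13) = 8.711 × 10^6.

8.711 × 10^6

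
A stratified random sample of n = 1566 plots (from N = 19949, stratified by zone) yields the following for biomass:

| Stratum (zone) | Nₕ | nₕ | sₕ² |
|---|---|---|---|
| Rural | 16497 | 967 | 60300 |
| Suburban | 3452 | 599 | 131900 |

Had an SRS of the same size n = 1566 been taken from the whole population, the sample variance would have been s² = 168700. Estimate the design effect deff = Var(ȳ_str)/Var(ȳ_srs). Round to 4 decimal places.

Var(ȳ_str) = Σ Wₕ²(1−fₕ)sₕ²/nₕ with Wₕ = Nₕ/19949:
  Rural: (16497/19949)²·(1−967/16497)·60300/967 = 40.144403
  Suburban: (3452/19949)²·(1−599/3452)·131900/599 = 5.4493948
  → Var(ȳ_str) = 45.593798.
Var(ȳ_srs) = (1 − 1566/19949)·168700/1566 = 99.270128.
deff = 45.593798 / 99.270128 = 0.4593.

0.4593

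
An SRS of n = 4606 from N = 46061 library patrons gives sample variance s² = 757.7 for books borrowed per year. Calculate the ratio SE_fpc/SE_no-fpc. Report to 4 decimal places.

0.9487

f = n/N = 4606/46061 = 0.09999783.
SE_no-fpc = √(s²/n) = 0.40558948; SE_fpc = √((1−f)s²/n) = 0.38477643.
Ratio = √(1−f) = 0.94868444.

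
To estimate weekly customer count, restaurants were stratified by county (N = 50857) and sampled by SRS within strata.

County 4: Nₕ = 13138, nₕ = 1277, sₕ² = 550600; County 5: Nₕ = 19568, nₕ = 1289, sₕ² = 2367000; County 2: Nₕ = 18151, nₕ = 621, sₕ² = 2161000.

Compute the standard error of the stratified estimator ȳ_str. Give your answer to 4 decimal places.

26.6087

Var(ȳ_str) = Σₕ Wₕ²(1 − fₕ)sₕ²/nₕ with Wₕ = Nₕ/N, N = 50857.
County 4: Wₕ = 0.25833219; term = 0.25833219²·(1 − 0.09719896)·550600/1277 = 25.977323.
County 5: Wₕ = 0.38476513; term = 0.38476513²·(1 − 0.06587285)·2367000/1289 = 253.9468.
County 2: Wₕ = 0.35690269; term = 0.35690269²·(1 − 0.03421299)·2161000/621 = 428.09895.
Sum = 708.02307.
SE = √(708.02307) = 26.6087.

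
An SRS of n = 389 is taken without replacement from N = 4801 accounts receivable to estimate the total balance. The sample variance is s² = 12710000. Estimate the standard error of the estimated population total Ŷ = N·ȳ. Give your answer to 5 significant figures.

831920

Var(Ŷ) = N²·Var(ȳ) = N²·(1 − n/N)·s²/n.
f = 389/4801 = 0.08102479; Var(ȳ) = 0.91897521·12710000/389 = 30026.157.
Var(Ŷ) = 4801² · 30026.157 = 6.9209094 × 10^11.
SE(Ŷ) = √(6.9209094 × 10^11) = 831920.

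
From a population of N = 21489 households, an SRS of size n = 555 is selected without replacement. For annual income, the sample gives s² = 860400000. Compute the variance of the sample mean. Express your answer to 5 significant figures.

Under SRS without replacement, Var(ȳ) = (1 − f)·s²/n with f = n/N = 555/21489 = 0.02582717.
Var(ȳ) = (1 − 0.02582717)·860400000/555 = 0.97417283·1.5502703 × 10^6 = 1.5102312 × 10^6.

1.5102 × 10^6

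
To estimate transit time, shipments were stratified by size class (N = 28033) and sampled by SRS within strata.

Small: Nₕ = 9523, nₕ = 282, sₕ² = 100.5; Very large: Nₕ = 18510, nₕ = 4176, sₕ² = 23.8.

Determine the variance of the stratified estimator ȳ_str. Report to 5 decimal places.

0.04183

Var(ȳ_str) = Σₕ Wₕ²(1 − fₕ)sₕ²/nₕ with Wₕ = Nₕ/N, N = 28033.
Small: Wₕ = 0.33970677; term = 0.33970677²·(1 − 0.02961252)·100.5/282 = 0.039908973.
Very large: Wₕ = 0.66029323; term = 0.66029323²·(1 − 0.22560778)·23.8/4176 = 0.0019242041.
Sum = 0.041833177.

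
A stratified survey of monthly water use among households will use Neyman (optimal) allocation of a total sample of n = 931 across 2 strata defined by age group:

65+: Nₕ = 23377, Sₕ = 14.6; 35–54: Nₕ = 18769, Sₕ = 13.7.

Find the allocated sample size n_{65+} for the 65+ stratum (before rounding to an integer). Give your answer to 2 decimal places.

530.97

Neyman allocation: nₕ = n·NₕSₕ / Σⱼ NⱼSⱼ.
Σ NⱼSⱼ = 23377·14.6 + 18769·13.7 = 598439.5.
n_{65+} = 931·23377·14.6 / 598439.5 = 530.97.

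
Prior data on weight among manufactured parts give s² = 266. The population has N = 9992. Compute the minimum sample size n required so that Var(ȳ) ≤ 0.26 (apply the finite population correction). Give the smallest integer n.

Without fpc, n₀ = s²/D = 266/0.26 = 1023.0769.
With fpc, (1 − n/N)·s²/n ≤ D requires n ≥ n₀/(1 + n₀/N) = 1023.0769/(1 + 1023.0769/9992) = 928.0538.
Rounding up, n = 929.

929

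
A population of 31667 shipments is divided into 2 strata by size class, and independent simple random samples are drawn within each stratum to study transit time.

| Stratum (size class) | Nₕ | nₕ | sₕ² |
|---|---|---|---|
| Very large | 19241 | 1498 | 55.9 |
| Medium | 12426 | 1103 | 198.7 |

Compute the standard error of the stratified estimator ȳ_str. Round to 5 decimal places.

Var(ȳ_str) = Σₕ Wₕ²(1 − fₕ)sₕ²/nₕ with Wₕ = Nₕ/N, N = 31667.
Very large: Wₕ = 0.60760413; term = 0.60760413²·(1 − 0.07785458)·55.9/1498 = 0.01270401.
Medium: Wₕ = 0.39239587; term = 0.39239587²·(1 − 0.08876549)·198.7/1103 = 0.025275594.
Sum = 0.037979604.
SE = √(0.037979604) = 0.19488.

0.19488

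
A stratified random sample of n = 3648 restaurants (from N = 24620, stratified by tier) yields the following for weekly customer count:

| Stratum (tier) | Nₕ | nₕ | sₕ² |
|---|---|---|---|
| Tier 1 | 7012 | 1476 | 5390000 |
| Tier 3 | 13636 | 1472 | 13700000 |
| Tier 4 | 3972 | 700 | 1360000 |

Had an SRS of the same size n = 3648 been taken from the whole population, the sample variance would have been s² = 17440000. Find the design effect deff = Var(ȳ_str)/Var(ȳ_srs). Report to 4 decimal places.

Var(ȳ_str) = Σ Wₕ²(1−fₕ)sₕ²/nₕ with Wₕ = Nₕ/24620:
  Tier 1: (7012/24620)²·(1−1476/7012)·5390000/1476 = 233.8645
  Tier 3: (13636/24620)²·(1−1472/13636)·13700000/1472 = 2546.8306
  Tier 4: (3972/24620)²·(1−700/3972)·1360000/700 = 41.656934
  → Var(ȳ_str) = 2822.352.
Var(ȳ_srs) = (1 − 3648/24620)·17440000/3648 = 4072.3346.
deff = 2822.352 / 4072.3346 = 0.6931.

0.6931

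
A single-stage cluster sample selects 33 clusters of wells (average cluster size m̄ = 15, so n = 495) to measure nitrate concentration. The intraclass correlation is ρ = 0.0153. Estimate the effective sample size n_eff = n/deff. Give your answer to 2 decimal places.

407.68

deff = 1 + (15 − 1)·0.0153 = 1 + 0.2142 = 1.2142.
n_eff = 495 / 1.2142 = 407.68.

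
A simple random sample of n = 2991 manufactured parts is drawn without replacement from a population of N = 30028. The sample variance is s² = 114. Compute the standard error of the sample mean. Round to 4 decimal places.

0.1853

Under SRS without replacement, Var(ȳ) = (1 − f)·s²/n with f = n/N = 2991/30028 = 0.09960703.
Var(ȳ) = (1 − 0.09960703)·114/2991 = 0.90039297·0.038114343 = 0.034317886.
SE(ȳ) = √(0.034317886) = 0.1853.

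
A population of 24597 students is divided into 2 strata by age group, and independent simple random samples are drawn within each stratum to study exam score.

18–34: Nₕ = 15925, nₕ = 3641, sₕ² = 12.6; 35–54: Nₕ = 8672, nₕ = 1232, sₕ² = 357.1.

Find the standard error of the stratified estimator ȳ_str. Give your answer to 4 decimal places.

Var(ȳ_str) = Σₕ Wₕ²(1 − fₕ)sₕ²/nₕ with Wₕ = Nₕ/N, N = 24597.
18–34: Wₕ = 0.64743668; term = 0.64743668²·(1 − 0.22863422)·12.6/3641 = 0.0011189349.
35–54: Wₕ = 0.35256332; term = 0.35256332²·(1 − 0.14206642)·357.1/1232 = 0.030910574.
Sum = 0.032029509.
SE = √(0.032029509) = 0.1790.

0.1790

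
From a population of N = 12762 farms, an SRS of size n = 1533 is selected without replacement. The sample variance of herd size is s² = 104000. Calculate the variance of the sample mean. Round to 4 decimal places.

Under SRS without replacement, Var(ȳ) = (1 − f)·s²/n with f = n/N = 1533/12762 = 0.12012224.
Var(ȳ) = (1 − 0.12012224)·104000/1533 = 0.87987776·67.840835 = 59.691642.

59.6916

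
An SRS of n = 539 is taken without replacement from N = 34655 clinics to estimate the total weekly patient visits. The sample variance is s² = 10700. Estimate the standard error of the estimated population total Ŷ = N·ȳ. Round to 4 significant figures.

Var(Ŷ) = N²·Var(ȳ) = N²·(1 − n/N)·s²/n.
f = 539/34655 = 0.01555331; Var(ȳ) = 0.98444669·10700/539 = 19.542819.
Var(Ŷ) = 34655² · 19.542819 = 2.347032 × 10^10.
SE(Ŷ) = √(2.347032 × 10^10) = 153200.

153200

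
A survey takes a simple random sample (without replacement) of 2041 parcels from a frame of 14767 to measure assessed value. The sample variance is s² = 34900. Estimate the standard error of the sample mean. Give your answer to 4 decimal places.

Under SRS without replacement, Var(ȳ) = (1 − f)·s²/n with f = n/N = 2041/14767 = 0.13821358.
Var(ȳ) = (1 − 0.13821358)·34900/2041 = 0.86178642·17.099461 = 14.736083.
SE(ȳ) = √(14.736083) = 3.8388.

3.8388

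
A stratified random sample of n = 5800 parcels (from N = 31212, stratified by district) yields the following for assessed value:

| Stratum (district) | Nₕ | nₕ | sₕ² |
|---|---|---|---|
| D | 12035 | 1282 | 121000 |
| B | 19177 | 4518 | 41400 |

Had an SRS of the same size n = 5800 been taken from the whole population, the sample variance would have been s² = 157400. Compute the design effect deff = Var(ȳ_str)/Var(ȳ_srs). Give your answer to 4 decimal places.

0.6871

Var(ȳ_str) = Σ Wₕ²(1−fₕ)sₕ²/nₕ with Wₕ = Nₕ/31212:
  D: (12035/31212)²·(1−1282/12035)·121000/1282 = 12.538047
  B: (19177/31212)²·(1−4518/19177)·41400/4518 = 2.6442099
  → Var(ȳ_str) = 15.182257.
Var(ȳ_srs) = (1 − 5800/31212)·157400/5800 = 22.094999.
deff = 15.182257 / 22.094999 = 0.6871.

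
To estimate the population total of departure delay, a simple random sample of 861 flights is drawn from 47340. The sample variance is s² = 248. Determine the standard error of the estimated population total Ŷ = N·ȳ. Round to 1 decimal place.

25174.8

Var(Ŷ) = N²·Var(ȳ) = N²·(1 − n/N)·s²/n.
f = 861/47340 = 0.01818758; Var(ȳ) = 0.98181242·248/861 = 0.28279847.
Var(Ŷ) = 47340² · 0.28279847 = 6.3377275 × 10^8.
SE(Ŷ) = √(6.3377275 × 10^8) = 25174.8.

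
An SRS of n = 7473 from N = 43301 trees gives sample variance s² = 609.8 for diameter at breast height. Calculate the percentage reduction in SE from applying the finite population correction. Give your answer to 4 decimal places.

f = n/N = 7473/43301 = 0.17258262.
SE_no-fpc = √(s²/n) = 0.28565789; SE_fpc = √((1−f)s²/n) = 0.25984151.
Ratio = √(1−f) = 0.90962486. Reduction = 100·(1 − 0.90962486) = 9.0375%.

9.0375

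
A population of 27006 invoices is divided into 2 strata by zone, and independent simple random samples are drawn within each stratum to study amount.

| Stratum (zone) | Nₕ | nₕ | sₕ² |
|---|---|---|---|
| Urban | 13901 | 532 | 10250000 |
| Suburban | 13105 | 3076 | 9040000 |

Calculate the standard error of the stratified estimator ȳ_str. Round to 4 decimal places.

73.7503

Var(ȳ_str) = Σₕ Wₕ²(1 − fₕ)sₕ²/nₕ with Wₕ = Nₕ/N, N = 27006.
Urban: Wₕ = 0.51473747; term = 0.51473747²·(1 − 0.03827063)·10250000/532 = 4909.4933.
Suburban: Wₕ = 0.48526253; term = 0.48526253²·(1 − 0.23471957)·9040000/3076 = 529.61006.
Sum = 5439.1034.
SE = √(5439.1034) = 73.7503.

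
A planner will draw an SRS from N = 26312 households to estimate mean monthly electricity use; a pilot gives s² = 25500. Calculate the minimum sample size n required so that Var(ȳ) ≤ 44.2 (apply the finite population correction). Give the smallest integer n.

Without fpc, n₀ = s²/D = 25500/44.2 = 576.9231.
With fpc, (1 − n/N)·s²/n ≤ D requires n ≥ n₀/(1 + n₀/N) = 576.9231/(1 + 576.9231/26312) = 564.5448.
Rounding up, n = 565.

565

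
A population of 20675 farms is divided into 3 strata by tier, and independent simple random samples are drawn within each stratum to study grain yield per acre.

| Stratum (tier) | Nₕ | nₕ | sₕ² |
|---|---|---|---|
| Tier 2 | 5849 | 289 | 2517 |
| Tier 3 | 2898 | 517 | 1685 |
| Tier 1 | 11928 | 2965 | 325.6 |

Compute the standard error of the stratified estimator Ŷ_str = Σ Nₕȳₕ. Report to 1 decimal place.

Var(Ŷ_str) = Σₕ Nₕ²(1 − fₕ)sₕ²/nₕ.
Tier 2: 5849²·(1 − 289/5849)·2517/289 = 2.8323165 × 10^8.
Tier 3: 2898²·(1 − 517/2898)·1685/517 = 2.2488844 × 10^7.
Tier 1: 11928²·(1 − 2965/11928)·325.6/2965 = 1.1740341 × 10^7.
Sum = 3.1746084 × 10^8.
SE = √(3.1746084 × 10^8) = 17817.4.

17817.4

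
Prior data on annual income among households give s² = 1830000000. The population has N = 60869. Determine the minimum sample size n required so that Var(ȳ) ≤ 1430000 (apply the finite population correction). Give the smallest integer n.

Without fpc, n₀ = s²/D = 1830000000/1430000 = 1279.7203.
With fpc, (1 − n/N)·s²/n ≤ D requires n ≥ n₀/(1 + n₀/N) = 1279.7203/(1 + 1279.7203/60869) = 1253.3692.
Rounding up, n = 1254.

1254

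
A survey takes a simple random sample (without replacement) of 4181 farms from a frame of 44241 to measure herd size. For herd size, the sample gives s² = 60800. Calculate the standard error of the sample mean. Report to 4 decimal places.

3.6287

Under SRS without replacement, Var(ȳ) = (1 − f)·s²/n with f = n/N = 4181/44241 = 0.09450510.
Var(ȳ) = (1 − 0.09450510)·60800/4181 = 0.90549490·14.541976 = 13.167685.
SE(ȳ) = √(13.167685) = 3.6287.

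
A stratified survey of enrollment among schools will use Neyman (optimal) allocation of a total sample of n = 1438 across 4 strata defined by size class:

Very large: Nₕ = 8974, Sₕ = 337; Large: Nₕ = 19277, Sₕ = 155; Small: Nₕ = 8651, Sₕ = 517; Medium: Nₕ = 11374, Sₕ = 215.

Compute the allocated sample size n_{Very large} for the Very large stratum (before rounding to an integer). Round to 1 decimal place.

336.3

Neyman allocation: nₕ = n·NₕSₕ / Σⱼ NⱼSⱼ.
Σ NⱼSⱼ = 8974·337 + 19277·155 + 8651·517 + 11374·215 = 1.293015 × 10^7.
n_{Very large} = 1438·8974·337 / (1.293015 × 10^7) = 336.3.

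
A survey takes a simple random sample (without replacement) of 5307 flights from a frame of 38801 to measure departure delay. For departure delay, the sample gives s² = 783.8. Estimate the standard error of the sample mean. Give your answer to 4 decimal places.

0.3571

Under SRS without replacement, Var(ȳ) = (1 − f)·s²/n with f = n/N = 5307/38801 = 0.13677483.
Var(ȳ) = (1 − 0.13677483)·783.8/5307 = 0.86322517·0.14769173 = 0.12749122.
SE(ȳ) = √(0.12749122) = 0.3571.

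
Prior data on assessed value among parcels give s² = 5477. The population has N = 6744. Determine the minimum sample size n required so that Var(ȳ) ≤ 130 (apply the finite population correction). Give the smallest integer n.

42

Without fpc, n₀ = s²/D = 5477/130 = 42.1308.
With fpc, (1 − n/N)·s²/n ≤ D requires n ≥ n₀/(1 + n₀/N) = 42.1308/(1 + 42.1308/6744) = 41.8692.
Rounding up, n = 42.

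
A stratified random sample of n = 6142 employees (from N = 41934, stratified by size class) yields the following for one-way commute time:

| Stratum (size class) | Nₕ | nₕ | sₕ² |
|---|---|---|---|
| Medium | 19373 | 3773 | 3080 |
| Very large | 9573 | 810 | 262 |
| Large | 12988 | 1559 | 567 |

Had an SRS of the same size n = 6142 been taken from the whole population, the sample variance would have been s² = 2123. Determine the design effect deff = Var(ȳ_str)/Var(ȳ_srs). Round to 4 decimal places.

Var(ȳ_str) = Σ Wₕ²(1−fₕ)sₕ²/nₕ with Wₕ = Nₕ/41934:
  Medium: (19373/41934)²·(1−3773/19373)·3080/3773 = 0.14029843
  Very large: (9573/41934)²·(1−810/9573)·262/810 = 0.015430662
  Large: (12988/41934)²·(1−1559/12988)·567/1559 = 0.030701166
  → Var(ȳ_str) = 0.18643026.
Var(ȳ_srs) = (1 − 6142/41934)·2123/6142 = 0.29502571.
deff = 0.18643026 / 0.29502571 = 0.6319.

0.6319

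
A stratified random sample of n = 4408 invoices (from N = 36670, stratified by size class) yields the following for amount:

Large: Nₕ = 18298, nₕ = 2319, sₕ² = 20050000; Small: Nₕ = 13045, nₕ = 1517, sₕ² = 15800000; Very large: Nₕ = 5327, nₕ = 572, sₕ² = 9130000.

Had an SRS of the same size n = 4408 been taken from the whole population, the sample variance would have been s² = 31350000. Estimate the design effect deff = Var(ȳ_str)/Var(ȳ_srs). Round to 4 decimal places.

Var(ȳ_str) = Σ Wₕ²(1−fₕ)sₕ²/nₕ with Wₕ = Nₕ/36670:
  Large: (18298/36670)²·(1−2319/18298)·20050000/2319 = 1879.9445
  Small: (13045/36670)²·(1−1517/13045)·15800000/1517 = 1164.7903
  Very large: (5327/36670)²·(1−572/5327)·9130000/572 = 300.66726
  → Var(ȳ_str) = 3345.4021.
Var(ȳ_srs) = (1 − 4408/36670)·31350000/4408 = 6257.1467.
deff = 3345.4021 / 6257.1467 = 0.5347.

0.5347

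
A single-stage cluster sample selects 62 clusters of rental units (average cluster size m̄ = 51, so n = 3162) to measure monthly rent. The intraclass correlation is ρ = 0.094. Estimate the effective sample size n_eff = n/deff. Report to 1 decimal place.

554.7

deff = 1 + (51 − 1)·0.094 = 1 + 4.7 = 5.7.
n_eff = 3162 / 5.7 = 554.7.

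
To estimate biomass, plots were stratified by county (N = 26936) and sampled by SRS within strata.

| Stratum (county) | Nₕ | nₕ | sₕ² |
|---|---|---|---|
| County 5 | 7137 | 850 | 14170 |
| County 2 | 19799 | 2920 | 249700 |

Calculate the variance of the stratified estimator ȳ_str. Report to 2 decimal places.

40.42

Var(ȳ_str) = Σₕ Wₕ²(1 − fₕ)sₕ²/nₕ with Wₕ = Nₕ/N, N = 26936.
County 5: Wₕ = 0.26496139; term = 0.26496139²·(1 − 0.11909766)·14170/850 = 1.0309649.
County 2: Wₕ = 0.73503861; term = 0.73503861²·(1 − 0.14748220)·249700/2920 = 39.387594.
Sum = 40.418559.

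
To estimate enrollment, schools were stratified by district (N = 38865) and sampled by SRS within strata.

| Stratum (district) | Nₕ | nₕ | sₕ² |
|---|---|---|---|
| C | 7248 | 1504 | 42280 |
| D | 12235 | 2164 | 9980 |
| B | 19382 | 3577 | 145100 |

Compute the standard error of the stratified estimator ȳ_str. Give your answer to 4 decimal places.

Var(ȳ_str) = Σₕ Wₕ²(1 − fₕ)sₕ²/nₕ with Wₕ = Nₕ/N, N = 38865.
C: Wₕ = 0.18649170; term = 0.18649170²·(1 − 0.20750552)·42280/1504 = 0.77482284.
D: Wₕ = 0.31480767; term = 0.31480767²·(1 − 0.17686964)·9980/2164 = 0.37621188.
B: Wₕ = 0.49870063; term = 0.49870063²·(1 − 0.18455268)·145100/3577 = 8.2266727.
Sum = 9.3777074.
SE = √(9.3777074) = 3.0623.

3.0623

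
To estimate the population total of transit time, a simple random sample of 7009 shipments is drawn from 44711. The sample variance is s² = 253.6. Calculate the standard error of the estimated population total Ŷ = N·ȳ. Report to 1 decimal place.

Var(Ŷ) = N²·Var(ȳ) = N²·(1 − n/N)·s²/n.
f = 7009/44711 = 0.15676232; Var(ȳ) = 0.84323768·253.6/7009 = 0.030510069.
Var(Ŷ) = 44711² · 0.030510069 = 6.0991871 × 10^7.
SE(Ŷ) = √(6.0991871 × 10^7) = 7809.7.

7809.7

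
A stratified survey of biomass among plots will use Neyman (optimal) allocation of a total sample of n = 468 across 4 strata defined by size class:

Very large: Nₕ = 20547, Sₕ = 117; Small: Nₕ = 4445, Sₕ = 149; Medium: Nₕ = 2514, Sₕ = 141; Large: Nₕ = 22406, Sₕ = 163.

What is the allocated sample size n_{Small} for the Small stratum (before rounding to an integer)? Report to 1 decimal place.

43.8

Neyman allocation: nₕ = n·NₕSₕ / Σⱼ NⱼSⱼ.
Σ NⱼSⱼ = 20547·117 + 4445·149 + 2514·141 + 22406·163 = 7.072956 × 10^6.
n_{Small} = 468·4445·149 / (7.072956 × 10^6) = 43.8.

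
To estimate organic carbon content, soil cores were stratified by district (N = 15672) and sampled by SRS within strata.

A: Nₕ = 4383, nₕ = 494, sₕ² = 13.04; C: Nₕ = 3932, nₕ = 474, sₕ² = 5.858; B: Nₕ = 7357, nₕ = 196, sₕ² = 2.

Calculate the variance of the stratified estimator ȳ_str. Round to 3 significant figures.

0.00470

Var(ȳ_str) = Σₕ Wₕ²(1 − fₕ)sₕ²/nₕ with Wₕ = Nₕ/N, N = 15672.
A: Wₕ = 0.27967075; term = 0.27967075²·(1 − 0.11270819)·13.04/494 = 0.0018319399.
C: Wₕ = 0.25089331; term = 0.25089331²·(1 − 0.12054934)·5.858/474 = 6.8416472 × 10^-4.
B: Wₕ = 0.46943594; term = 0.46943594²·(1 − 0.02664129)·2/196 = 0.0021887669.
Sum = 0.0047048715.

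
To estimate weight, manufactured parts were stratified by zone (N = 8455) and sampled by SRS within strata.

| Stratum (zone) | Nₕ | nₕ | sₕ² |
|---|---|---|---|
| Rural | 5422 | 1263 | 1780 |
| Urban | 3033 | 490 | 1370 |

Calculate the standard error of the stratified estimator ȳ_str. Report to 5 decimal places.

0.86384

Var(ȳ_str) = Σₕ Wₕ²(1 − fₕ)sₕ²/nₕ with Wₕ = Nₕ/N, N = 8455.
Rural: Wₕ = 0.64127735; term = 0.64127735²·(1 − 0.23293987)·1780/1263 = 0.44456765.
Urban: Wₕ = 0.35872265; term = 0.35872265²·(1 − 0.16155621)·1370/490 = 0.30165882.
Sum = 0.74622647.
SE = √(0.74622647) = 0.86384.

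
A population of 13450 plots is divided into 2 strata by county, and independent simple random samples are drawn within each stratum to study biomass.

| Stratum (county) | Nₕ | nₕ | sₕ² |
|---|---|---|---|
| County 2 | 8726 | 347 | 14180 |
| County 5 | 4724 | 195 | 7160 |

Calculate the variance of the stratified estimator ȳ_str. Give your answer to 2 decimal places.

20.86

Var(ȳ_str) = Σₕ Wₕ²(1 − fₕ)sₕ²/nₕ with Wₕ = Nₕ/N, N = 13450.
County 2: Wₕ = 0.64877323; term = 0.64877323²·(1 − 0.03976622)·14180/347 = 16.516179.
County 5: Wₕ = 0.35122677; term = 0.35122677²·(1 − 0.04127858)·7160/195 = 4.3425622.
Sum = 20.858741.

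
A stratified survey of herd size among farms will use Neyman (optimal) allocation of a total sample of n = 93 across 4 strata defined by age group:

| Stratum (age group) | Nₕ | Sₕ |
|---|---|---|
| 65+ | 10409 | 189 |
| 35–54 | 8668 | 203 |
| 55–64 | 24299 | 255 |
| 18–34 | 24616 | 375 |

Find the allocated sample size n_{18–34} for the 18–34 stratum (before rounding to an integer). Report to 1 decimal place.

Neyman allocation: nₕ = n·NₕSₕ / Σⱼ NⱼSⱼ.
Σ NⱼSⱼ = 10409·189 + 8668·203 + 24299·255 + 24616·375 = 1.915415 × 10^7.
n_{18–34} = 93·24616·375 / (1.915415 × 10^7) = 44.8.

44.8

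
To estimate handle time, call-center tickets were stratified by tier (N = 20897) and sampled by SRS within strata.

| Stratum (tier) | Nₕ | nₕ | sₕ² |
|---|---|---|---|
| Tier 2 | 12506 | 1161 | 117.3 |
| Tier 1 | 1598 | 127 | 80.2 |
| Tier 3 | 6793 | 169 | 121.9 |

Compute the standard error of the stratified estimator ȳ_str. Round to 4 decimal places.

0.3325

Var(ȳ_str) = Σₕ Wₕ²(1 − fₕ)sₕ²/nₕ with Wₕ = Nₕ/N, N = 20897.
Tier 2: Wₕ = 0.59845911; term = 0.59845911²·(1 − 0.09283544)·117.3/1161 = 0.032826217.
Tier 1: Wₕ = 0.07647031; term = 0.07647031²·(1 − 0.07947434)·80.2/127 = 0.0033993213.
Tier 3: Wₕ = 0.32507058; term = 0.32507058²·(1 − 0.02487855)·121.9/169 = 0.074324339.
Sum = 0.11054988.
SE = √(0.11054988) = 0.3325.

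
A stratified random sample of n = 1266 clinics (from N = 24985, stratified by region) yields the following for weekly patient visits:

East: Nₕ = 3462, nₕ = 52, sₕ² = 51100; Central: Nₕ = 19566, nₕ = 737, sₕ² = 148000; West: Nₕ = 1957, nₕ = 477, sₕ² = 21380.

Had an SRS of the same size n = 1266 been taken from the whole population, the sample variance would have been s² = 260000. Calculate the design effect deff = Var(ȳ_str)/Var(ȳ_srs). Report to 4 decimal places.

0.7043

Var(ȳ_str) = Σ Wₕ²(1−fₕ)sₕ²/nₕ with Wₕ = Nₕ/24985:
  East: (3462/24985)²·(1−52/3462)·51100/52 = 18.584047
  Central: (19566/24985)²·(1−737/19566)·148000/737 = 118.51268
  West: (1957/24985)²·(1−477/1957)·21380/477 = 0.2079616
  → Var(ȳ_str) = 137.30469.
Var(ȳ_srs) = (1 − 1266/24985)·260000/1266 = 194.965.
deff = 137.30469 / 194.965 = 0.7043.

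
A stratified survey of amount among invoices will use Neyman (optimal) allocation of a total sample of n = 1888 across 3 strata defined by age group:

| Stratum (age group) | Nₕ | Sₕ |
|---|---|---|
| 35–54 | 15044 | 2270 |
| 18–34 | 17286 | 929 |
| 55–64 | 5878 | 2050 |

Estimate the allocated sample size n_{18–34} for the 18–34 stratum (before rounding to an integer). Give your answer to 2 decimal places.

486.98

Neyman allocation: nₕ = n·NₕSₕ / Σⱼ NⱼSⱼ.
Σ NⱼSⱼ = 15044·2270 + 17286·929 + 5878·2050 = 6.2258474 × 10^7.
n_{18–34} = 1888·17286·929 / (6.2258474 × 10^7) = 486.98.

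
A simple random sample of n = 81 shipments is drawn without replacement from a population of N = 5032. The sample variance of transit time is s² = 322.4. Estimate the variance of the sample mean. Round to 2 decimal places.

Under SRS without replacement, Var(ȳ) = (1 − f)·s²/n with f = n/N = 81/5032 = 0.01609698.
Var(ȳ) = (1 − 0.01609698)·322.4/81 = 0.98390302·3.9802469 = 3.916177.

3.92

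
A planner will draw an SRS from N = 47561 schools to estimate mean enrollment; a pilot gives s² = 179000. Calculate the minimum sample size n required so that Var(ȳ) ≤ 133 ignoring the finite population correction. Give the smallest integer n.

1346

Without fpc, n₀ = s²/D = 179000/133 = 1345.8647.
Rounding up, n = 1346.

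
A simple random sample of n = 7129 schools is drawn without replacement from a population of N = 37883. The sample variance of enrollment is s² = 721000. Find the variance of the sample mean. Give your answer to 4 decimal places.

Under SRS without replacement, Var(ȳ) = (1 − f)·s²/n with f = n/N = 7129/37883 = 0.18818467.
Var(ȳ) = (1 − 0.18818467)·721000/7129 = 0.81181533·101.1362 = 82.103921.

82.1039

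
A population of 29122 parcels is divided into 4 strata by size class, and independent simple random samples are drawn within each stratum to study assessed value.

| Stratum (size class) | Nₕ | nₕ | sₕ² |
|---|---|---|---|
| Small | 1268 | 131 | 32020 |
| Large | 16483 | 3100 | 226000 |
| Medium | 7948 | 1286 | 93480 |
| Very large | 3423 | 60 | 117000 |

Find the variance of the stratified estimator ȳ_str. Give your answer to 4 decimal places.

50.3846

Var(ȳ_str) = Σₕ Wₕ²(1 − fₕ)sₕ²/nₕ with Wₕ = Nₕ/N, N = 29122.
Small: Wₕ = 0.04354097; term = 0.04354097²·(1 − 0.10331230)·32020/131 = 0.41551562.
Large: Wₕ = 0.56599821; term = 0.56599821²·(1 − 0.18807256)·226000/3100 = 18.962434.
Medium: Wₕ = 0.27292082; term = 0.27292082²·(1 − 0.16180171)·93480/1286 = 4.5383483.
Very large: Wₕ = 0.11754000; term = 0.11754000²·(1 − 0.01752848)·117000/60 = 26.468296.
Sum = 50.384594.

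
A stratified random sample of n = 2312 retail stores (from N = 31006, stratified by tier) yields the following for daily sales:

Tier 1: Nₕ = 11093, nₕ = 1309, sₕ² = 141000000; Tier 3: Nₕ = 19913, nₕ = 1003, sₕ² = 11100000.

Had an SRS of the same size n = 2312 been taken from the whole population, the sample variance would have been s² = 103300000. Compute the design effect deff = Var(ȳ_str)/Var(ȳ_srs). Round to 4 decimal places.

0.3989

Var(ȳ_str) = Σ Wₕ²(1−fₕ)sₕ²/nₕ with Wₕ = Nₕ/31006:
  Tier 1: (11093/31006)²·(1−1309/11093)·141000000/1309 = 12160.556
  Tier 3: (19913/31006)²·(1−1003/19913)·11100000/1003 = 4334.6974
  → Var(ȳ_str) = 16495.253.
Var(ȳ_srs) = (1 − 2312/31006)·103300000/2312 = 41348.318.
deff = 16495.253 / 41348.318 = 0.3989.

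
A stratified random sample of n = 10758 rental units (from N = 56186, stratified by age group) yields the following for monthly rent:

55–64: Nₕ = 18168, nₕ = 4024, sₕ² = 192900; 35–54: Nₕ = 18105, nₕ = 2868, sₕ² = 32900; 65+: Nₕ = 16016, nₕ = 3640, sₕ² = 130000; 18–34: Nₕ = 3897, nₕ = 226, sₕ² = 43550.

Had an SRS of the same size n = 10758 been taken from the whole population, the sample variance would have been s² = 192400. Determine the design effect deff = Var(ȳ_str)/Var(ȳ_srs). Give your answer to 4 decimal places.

Var(ȳ_str) = Σ Wₕ²(1−fₕ)sₕ²/nₕ with Wₕ = Nₕ/56186:
  55–64: (18168/56186)²·(1−4024/18168)·192900/4024 = 3.902091
  35–54: (18105/56186)²·(1−2868/18105)·32900/2868 = 1.0024403
  65+: (16016/56186)²·(1−3640/16016)·130000/3640 = 2.2424362
  18–34: (3897/56186)²·(1−226/3897)·43550/226 = 0.87324937
  → Var(ȳ_str) = 8.0202169.
Var(ȳ_srs) = (1 − 10758/56186)·192400/10758 = 14.460025.
deff = 8.0202169 / 14.460025 = 0.5546.

0.5546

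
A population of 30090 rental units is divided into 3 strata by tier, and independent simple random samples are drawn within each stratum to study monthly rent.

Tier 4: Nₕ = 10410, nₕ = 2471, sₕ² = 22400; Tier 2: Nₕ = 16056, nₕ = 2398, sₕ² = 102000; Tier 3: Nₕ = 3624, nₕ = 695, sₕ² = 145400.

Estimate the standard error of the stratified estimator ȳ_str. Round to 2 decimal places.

3.69

Var(ȳ_str) = Σₕ Wₕ²(1 − fₕ)sₕ²/nₕ with Wₕ = Nₕ/N, N = 30090.
Tier 4: Wₕ = 0.34596211; term = 0.34596211²·(1 − 0.23736792)·22400/2471 = 0.8274608.
Tier 2: Wₕ = 0.53359920; term = 0.53359920²·(1 − 0.14935227)·102000/2398 = 10.302226.
Tier 3: Wₕ = 0.12043868; term = 0.12043868²·(1 − 0.19177704)·145400/695 = 2.4526907.
Sum = 13.582378.
SE = √(13.582378) = 3.69.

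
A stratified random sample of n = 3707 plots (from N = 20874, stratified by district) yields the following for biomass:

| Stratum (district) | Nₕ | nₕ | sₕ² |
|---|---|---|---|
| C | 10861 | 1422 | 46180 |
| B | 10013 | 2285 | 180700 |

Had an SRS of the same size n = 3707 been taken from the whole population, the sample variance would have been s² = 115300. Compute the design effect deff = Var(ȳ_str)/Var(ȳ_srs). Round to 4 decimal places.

0.8477

Var(ȳ_str) = Σ Wₕ²(1−fₕ)sₕ²/nₕ with Wₕ = Nₕ/20874:
  C: (10861/20874)²·(1−1422/10861)·46180/1422 = 7.640799
  B: (10013/20874)²·(1−2285/10013)·180700/2285 = 14.044036
  → Var(ȳ_str) = 21.684835.
Var(ȳ_srs) = (1 − 3707/20874)·115300/3707 = 25.5797.
deff = 21.684835 / 25.5797 = 0.8477.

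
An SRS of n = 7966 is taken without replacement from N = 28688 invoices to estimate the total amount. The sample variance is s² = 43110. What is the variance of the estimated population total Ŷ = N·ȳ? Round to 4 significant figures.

Var(Ŷ) = N²·Var(ȳ) = N²·(1 − n/N)·s²/n.
f = 7966/28688 = 0.27767708; Var(ȳ) = 0.72232292·43110/7966 = 3.909031.
Var(Ŷ) = 28688² · 3.909031 = 3.2171378 × 10^9.

3.217 × 10^9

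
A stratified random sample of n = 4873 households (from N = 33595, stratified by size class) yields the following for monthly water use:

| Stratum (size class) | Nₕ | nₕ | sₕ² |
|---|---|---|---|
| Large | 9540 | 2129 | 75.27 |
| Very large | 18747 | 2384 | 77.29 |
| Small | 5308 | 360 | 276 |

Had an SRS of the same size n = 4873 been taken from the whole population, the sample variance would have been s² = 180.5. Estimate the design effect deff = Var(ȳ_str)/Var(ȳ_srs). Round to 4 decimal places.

0.9116

Var(ȳ_str) = Σ Wₕ²(1−fₕ)sₕ²/nₕ with Wₕ = Nₕ/33595:
  Large: (9540/33595)²·(1−2129/9540)·75.27/2129 = 0.002214737
  Very large: (18747/33595)²·(1−2384/18747)·77.29/2384 = 0.0088117562
  Small: (5308/33595)²·(1−360/5308)·276/360 = 0.017840947
  → Var(ȳ_str) = 0.02886744.
Var(ȳ_srs) = (1 − 4873/33595)·180.5/4873 = 0.031668014.
deff = 0.02886744 / 0.031668014 = 0.9116.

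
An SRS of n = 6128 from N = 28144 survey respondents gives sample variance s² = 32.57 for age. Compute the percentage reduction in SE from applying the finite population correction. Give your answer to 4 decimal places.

11.5544

f = n/N = 6128/28144 = 0.21773735.
SE_no-fpc = √(s²/n) = 0.072903688; SE_fpc = √((1−f)s²/n) = 0.064480114.
Ratio = √(1−f) = 0.88445613. Reduction = 100·(1 − 0.88445613) = 11.5544%.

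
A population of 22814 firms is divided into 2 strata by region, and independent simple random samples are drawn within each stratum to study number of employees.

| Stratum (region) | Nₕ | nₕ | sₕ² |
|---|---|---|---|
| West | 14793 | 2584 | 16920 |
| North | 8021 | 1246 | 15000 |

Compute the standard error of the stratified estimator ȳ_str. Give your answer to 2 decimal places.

Var(ȳ_str) = Σₕ Wₕ²(1 − fₕ)sₕ²/nₕ with Wₕ = Nₕ/N, N = 22814.
West: Wₕ = 0.64841764; term = 0.64841764²·(1 − 0.17467721)·16920/2584 = 2.2721726.
North: Wₕ = 0.35158236; term = 0.35158236²·(1 − 0.15534223)·15000/1246 = 1.2569215.
Sum = 3.5290941.
SE = √(3.5290941) = 1.88.

1.88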